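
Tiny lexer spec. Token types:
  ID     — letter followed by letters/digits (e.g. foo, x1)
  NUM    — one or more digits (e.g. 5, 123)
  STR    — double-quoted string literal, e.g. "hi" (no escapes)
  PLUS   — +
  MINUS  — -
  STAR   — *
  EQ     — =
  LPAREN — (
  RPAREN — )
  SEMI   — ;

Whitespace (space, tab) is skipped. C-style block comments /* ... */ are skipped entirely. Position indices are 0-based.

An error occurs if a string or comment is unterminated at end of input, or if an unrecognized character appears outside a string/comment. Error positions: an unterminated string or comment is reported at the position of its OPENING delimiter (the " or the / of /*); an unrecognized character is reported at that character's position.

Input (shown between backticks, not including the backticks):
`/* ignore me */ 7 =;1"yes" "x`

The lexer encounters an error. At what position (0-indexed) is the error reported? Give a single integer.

Answer: 27

Derivation:
pos=0: enter COMMENT mode (saw '/*')
exit COMMENT mode (now at pos=15)
pos=16: emit NUM '7' (now at pos=17)
pos=18: emit EQ '='
pos=19: emit SEMI ';'
pos=20: emit NUM '1' (now at pos=21)
pos=21: enter STRING mode
pos=21: emit STR "yes" (now at pos=26)
pos=27: enter STRING mode
pos=27: ERROR — unterminated string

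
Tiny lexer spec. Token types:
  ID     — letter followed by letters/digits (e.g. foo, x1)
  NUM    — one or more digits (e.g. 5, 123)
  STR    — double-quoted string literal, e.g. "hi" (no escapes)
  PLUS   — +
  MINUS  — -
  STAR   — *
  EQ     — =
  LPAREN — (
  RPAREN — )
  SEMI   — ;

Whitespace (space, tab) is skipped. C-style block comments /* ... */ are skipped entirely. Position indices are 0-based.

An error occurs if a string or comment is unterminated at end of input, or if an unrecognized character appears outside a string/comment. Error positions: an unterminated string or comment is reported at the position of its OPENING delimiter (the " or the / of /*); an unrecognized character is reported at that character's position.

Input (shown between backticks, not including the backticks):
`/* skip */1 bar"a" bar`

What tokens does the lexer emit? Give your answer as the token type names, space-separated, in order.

Answer: NUM ID STR ID

Derivation:
pos=0: enter COMMENT mode (saw '/*')
exit COMMENT mode (now at pos=10)
pos=10: emit NUM '1' (now at pos=11)
pos=12: emit ID 'bar' (now at pos=15)
pos=15: enter STRING mode
pos=15: emit STR "a" (now at pos=18)
pos=19: emit ID 'bar' (now at pos=22)
DONE. 4 tokens: [NUM, ID, STR, ID]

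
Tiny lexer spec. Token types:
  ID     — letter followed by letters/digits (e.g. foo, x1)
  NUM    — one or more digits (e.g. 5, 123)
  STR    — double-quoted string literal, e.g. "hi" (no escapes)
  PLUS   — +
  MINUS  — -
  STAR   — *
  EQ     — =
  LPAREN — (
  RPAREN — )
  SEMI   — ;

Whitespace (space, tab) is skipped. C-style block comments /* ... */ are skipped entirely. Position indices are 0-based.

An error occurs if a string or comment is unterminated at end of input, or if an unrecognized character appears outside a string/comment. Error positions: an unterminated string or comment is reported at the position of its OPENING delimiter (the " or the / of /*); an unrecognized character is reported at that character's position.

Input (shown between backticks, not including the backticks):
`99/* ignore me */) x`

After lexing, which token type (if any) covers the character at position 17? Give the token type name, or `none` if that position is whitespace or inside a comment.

Answer: RPAREN

Derivation:
pos=0: emit NUM '99' (now at pos=2)
pos=2: enter COMMENT mode (saw '/*')
exit COMMENT mode (now at pos=17)
pos=17: emit RPAREN ')'
pos=19: emit ID 'x' (now at pos=20)
DONE. 3 tokens: [NUM, RPAREN, ID]
Position 17: char is ')' -> RPAREN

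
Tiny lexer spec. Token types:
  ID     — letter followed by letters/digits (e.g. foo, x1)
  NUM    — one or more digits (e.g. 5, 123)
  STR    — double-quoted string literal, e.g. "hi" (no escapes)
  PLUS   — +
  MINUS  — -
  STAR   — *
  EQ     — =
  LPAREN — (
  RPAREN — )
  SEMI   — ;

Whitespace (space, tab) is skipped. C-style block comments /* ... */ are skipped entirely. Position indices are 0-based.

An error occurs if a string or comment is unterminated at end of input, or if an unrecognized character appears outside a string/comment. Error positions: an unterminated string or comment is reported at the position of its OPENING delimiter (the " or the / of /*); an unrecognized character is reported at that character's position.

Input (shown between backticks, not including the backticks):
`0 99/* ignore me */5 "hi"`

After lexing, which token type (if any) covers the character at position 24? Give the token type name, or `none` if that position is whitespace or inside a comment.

pos=0: emit NUM '0' (now at pos=1)
pos=2: emit NUM '99' (now at pos=4)
pos=4: enter COMMENT mode (saw '/*')
exit COMMENT mode (now at pos=19)
pos=19: emit NUM '5' (now at pos=20)
pos=21: enter STRING mode
pos=21: emit STR "hi" (now at pos=25)
DONE. 4 tokens: [NUM, NUM, NUM, STR]
Position 24: char is '"' -> STR

Answer: STR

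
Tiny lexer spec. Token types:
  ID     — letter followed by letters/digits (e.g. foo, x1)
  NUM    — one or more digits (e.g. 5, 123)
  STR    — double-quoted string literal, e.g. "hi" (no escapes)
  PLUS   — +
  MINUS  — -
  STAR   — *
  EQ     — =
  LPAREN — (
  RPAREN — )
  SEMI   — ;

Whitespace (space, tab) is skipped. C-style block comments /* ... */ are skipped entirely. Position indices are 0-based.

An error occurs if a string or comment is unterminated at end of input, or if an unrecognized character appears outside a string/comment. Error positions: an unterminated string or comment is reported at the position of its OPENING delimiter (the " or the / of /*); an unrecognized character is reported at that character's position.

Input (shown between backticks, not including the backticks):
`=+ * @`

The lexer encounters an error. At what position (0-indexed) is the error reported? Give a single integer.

pos=0: emit EQ '='
pos=1: emit PLUS '+'
pos=3: emit STAR '*'
pos=5: ERROR — unrecognized char '@'

Answer: 5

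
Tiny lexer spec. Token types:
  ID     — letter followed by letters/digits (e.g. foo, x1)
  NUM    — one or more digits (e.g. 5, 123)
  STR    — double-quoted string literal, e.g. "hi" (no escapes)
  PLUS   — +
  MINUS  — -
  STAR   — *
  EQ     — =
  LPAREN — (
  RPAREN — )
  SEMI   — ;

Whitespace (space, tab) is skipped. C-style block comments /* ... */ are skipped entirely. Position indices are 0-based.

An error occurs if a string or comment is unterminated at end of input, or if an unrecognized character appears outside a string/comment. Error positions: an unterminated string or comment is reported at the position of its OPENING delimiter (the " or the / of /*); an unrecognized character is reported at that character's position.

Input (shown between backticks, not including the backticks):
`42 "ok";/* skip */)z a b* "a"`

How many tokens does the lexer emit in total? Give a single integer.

pos=0: emit NUM '42' (now at pos=2)
pos=3: enter STRING mode
pos=3: emit STR "ok" (now at pos=7)
pos=7: emit SEMI ';'
pos=8: enter COMMENT mode (saw '/*')
exit COMMENT mode (now at pos=18)
pos=18: emit RPAREN ')'
pos=19: emit ID 'z' (now at pos=20)
pos=21: emit ID 'a' (now at pos=22)
pos=23: emit ID 'b' (now at pos=24)
pos=24: emit STAR '*'
pos=26: enter STRING mode
pos=26: emit STR "a" (now at pos=29)
DONE. 9 tokens: [NUM, STR, SEMI, RPAREN, ID, ID, ID, STAR, STR]

Answer: 9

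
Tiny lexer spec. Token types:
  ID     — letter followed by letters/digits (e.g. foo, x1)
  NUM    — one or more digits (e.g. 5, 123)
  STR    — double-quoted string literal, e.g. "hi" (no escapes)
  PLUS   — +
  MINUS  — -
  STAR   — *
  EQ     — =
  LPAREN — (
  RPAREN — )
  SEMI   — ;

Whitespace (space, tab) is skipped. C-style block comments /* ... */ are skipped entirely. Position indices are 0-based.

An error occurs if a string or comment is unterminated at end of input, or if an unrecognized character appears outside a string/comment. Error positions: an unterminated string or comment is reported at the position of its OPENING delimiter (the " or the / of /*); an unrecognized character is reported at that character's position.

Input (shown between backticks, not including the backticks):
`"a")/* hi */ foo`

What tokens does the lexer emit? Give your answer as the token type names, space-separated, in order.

Answer: STR RPAREN ID

Derivation:
pos=0: enter STRING mode
pos=0: emit STR "a" (now at pos=3)
pos=3: emit RPAREN ')'
pos=4: enter COMMENT mode (saw '/*')
exit COMMENT mode (now at pos=12)
pos=13: emit ID 'foo' (now at pos=16)
DONE. 3 tokens: [STR, RPAREN, ID]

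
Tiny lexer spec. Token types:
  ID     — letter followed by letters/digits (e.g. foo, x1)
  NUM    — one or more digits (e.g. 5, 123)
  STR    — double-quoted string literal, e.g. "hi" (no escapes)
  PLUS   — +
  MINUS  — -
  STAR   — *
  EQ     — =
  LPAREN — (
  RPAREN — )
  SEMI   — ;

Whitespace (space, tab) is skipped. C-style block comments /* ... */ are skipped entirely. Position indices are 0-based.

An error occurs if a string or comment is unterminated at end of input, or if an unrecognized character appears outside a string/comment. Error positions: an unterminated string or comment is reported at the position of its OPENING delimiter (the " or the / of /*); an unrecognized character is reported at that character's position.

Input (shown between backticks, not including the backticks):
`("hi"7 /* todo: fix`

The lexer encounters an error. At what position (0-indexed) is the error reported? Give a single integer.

Answer: 7

Derivation:
pos=0: emit LPAREN '('
pos=1: enter STRING mode
pos=1: emit STR "hi" (now at pos=5)
pos=5: emit NUM '7' (now at pos=6)
pos=7: enter COMMENT mode (saw '/*')
pos=7: ERROR — unterminated comment (reached EOF)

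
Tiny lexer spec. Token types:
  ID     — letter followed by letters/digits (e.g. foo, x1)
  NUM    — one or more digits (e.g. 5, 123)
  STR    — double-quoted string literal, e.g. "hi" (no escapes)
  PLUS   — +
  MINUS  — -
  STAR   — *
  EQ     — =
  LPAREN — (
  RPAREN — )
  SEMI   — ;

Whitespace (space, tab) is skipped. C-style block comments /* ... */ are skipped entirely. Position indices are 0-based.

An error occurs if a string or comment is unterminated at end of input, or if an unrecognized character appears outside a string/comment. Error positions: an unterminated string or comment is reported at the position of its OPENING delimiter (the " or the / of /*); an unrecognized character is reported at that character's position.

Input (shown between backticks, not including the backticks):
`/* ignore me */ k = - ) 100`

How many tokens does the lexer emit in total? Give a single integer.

pos=0: enter COMMENT mode (saw '/*')
exit COMMENT mode (now at pos=15)
pos=16: emit ID 'k' (now at pos=17)
pos=18: emit EQ '='
pos=20: emit MINUS '-'
pos=22: emit RPAREN ')'
pos=24: emit NUM '100' (now at pos=27)
DONE. 5 tokens: [ID, EQ, MINUS, RPAREN, NUM]

Answer: 5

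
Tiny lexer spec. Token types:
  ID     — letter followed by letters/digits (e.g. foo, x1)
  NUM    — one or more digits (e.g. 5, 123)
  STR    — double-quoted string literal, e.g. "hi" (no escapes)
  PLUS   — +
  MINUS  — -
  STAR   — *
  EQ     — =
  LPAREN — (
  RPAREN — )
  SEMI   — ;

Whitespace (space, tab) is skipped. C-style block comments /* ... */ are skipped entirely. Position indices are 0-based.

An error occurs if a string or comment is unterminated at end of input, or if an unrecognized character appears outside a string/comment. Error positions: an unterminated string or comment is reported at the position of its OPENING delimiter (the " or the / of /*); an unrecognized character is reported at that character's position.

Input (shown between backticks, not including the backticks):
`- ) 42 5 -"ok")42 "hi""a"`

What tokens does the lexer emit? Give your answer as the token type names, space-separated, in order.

Answer: MINUS RPAREN NUM NUM MINUS STR RPAREN NUM STR STR

Derivation:
pos=0: emit MINUS '-'
pos=2: emit RPAREN ')'
pos=4: emit NUM '42' (now at pos=6)
pos=7: emit NUM '5' (now at pos=8)
pos=9: emit MINUS '-'
pos=10: enter STRING mode
pos=10: emit STR "ok" (now at pos=14)
pos=14: emit RPAREN ')'
pos=15: emit NUM '42' (now at pos=17)
pos=18: enter STRING mode
pos=18: emit STR "hi" (now at pos=22)
pos=22: enter STRING mode
pos=22: emit STR "a" (now at pos=25)
DONE. 10 tokens: [MINUS, RPAREN, NUM, NUM, MINUS, STR, RPAREN, NUM, STR, STR]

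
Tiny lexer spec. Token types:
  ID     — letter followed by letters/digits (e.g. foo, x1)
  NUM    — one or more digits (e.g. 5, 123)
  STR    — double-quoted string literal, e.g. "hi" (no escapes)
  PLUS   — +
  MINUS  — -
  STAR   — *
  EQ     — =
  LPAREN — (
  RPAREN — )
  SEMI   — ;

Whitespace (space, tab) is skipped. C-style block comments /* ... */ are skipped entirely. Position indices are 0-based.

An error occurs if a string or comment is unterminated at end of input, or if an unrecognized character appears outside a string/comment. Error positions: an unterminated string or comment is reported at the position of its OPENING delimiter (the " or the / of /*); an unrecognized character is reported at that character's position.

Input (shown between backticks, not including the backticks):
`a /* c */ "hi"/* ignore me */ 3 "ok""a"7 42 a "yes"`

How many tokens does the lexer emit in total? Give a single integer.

Answer: 9

Derivation:
pos=0: emit ID 'a' (now at pos=1)
pos=2: enter COMMENT mode (saw '/*')
exit COMMENT mode (now at pos=9)
pos=10: enter STRING mode
pos=10: emit STR "hi" (now at pos=14)
pos=14: enter COMMENT mode (saw '/*')
exit COMMENT mode (now at pos=29)
pos=30: emit NUM '3' (now at pos=31)
pos=32: enter STRING mode
pos=32: emit STR "ok" (now at pos=36)
pos=36: enter STRING mode
pos=36: emit STR "a" (now at pos=39)
pos=39: emit NUM '7' (now at pos=40)
pos=41: emit NUM '42' (now at pos=43)
pos=44: emit ID 'a' (now at pos=45)
pos=46: enter STRING mode
pos=46: emit STR "yes" (now at pos=51)
DONE. 9 tokens: [ID, STR, NUM, STR, STR, NUM, NUM, ID, STR]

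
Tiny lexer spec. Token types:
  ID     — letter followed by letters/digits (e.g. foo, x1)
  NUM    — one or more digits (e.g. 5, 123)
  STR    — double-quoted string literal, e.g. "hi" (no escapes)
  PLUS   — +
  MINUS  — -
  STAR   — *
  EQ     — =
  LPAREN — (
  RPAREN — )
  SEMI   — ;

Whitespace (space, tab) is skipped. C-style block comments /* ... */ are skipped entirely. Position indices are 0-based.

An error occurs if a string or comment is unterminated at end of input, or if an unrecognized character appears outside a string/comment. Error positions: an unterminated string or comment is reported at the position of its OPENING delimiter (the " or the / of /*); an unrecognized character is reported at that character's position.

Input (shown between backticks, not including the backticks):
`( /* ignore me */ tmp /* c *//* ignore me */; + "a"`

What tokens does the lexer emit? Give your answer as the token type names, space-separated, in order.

pos=0: emit LPAREN '('
pos=2: enter COMMENT mode (saw '/*')
exit COMMENT mode (now at pos=17)
pos=18: emit ID 'tmp' (now at pos=21)
pos=22: enter COMMENT mode (saw '/*')
exit COMMENT mode (now at pos=29)
pos=29: enter COMMENT mode (saw '/*')
exit COMMENT mode (now at pos=44)
pos=44: emit SEMI ';'
pos=46: emit PLUS '+'
pos=48: enter STRING mode
pos=48: emit STR "a" (now at pos=51)
DONE. 5 tokens: [LPAREN, ID, SEMI, PLUS, STR]

Answer: LPAREN ID SEMI PLUS STR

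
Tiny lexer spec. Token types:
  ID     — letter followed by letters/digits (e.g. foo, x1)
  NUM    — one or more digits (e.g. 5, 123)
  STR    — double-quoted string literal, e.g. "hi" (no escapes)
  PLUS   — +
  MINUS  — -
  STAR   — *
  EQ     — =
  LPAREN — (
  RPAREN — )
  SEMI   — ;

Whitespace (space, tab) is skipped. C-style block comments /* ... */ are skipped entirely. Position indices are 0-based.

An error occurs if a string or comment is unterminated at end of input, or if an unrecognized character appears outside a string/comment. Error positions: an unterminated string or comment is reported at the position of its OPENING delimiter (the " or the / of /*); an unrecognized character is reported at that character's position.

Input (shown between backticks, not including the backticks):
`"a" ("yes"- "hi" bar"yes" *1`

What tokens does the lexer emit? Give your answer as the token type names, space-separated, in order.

pos=0: enter STRING mode
pos=0: emit STR "a" (now at pos=3)
pos=4: emit LPAREN '('
pos=5: enter STRING mode
pos=5: emit STR "yes" (now at pos=10)
pos=10: emit MINUS '-'
pos=12: enter STRING mode
pos=12: emit STR "hi" (now at pos=16)
pos=17: emit ID 'bar' (now at pos=20)
pos=20: enter STRING mode
pos=20: emit STR "yes" (now at pos=25)
pos=26: emit STAR '*'
pos=27: emit NUM '1' (now at pos=28)
DONE. 9 tokens: [STR, LPAREN, STR, MINUS, STR, ID, STR, STAR, NUM]

Answer: STR LPAREN STR MINUS STR ID STR STAR NUM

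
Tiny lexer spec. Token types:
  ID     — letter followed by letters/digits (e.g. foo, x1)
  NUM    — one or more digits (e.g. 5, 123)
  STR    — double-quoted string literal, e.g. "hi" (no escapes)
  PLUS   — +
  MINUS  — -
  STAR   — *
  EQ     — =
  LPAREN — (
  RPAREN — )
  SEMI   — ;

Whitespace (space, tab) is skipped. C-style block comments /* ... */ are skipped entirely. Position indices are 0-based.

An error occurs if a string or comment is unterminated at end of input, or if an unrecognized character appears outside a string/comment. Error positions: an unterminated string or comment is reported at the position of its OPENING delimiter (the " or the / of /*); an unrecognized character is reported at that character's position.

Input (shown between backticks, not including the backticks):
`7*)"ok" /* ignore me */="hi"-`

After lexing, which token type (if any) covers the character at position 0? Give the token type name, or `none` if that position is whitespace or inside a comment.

pos=0: emit NUM '7' (now at pos=1)
pos=1: emit STAR '*'
pos=2: emit RPAREN ')'
pos=3: enter STRING mode
pos=3: emit STR "ok" (now at pos=7)
pos=8: enter COMMENT mode (saw '/*')
exit COMMENT mode (now at pos=23)
pos=23: emit EQ '='
pos=24: enter STRING mode
pos=24: emit STR "hi" (now at pos=28)
pos=28: emit MINUS '-'
DONE. 7 tokens: [NUM, STAR, RPAREN, STR, EQ, STR, MINUS]
Position 0: char is '7' -> NUM

Answer: NUM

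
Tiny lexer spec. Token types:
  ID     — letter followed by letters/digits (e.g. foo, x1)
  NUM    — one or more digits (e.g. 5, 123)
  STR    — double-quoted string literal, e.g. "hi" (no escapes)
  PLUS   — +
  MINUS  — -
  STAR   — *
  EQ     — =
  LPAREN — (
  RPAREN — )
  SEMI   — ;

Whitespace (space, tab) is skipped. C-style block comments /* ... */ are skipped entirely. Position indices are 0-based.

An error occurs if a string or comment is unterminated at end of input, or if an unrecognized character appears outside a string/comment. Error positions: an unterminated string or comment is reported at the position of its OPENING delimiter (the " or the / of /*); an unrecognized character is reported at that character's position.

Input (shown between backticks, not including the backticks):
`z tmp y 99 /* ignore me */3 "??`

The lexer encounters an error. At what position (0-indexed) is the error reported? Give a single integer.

pos=0: emit ID 'z' (now at pos=1)
pos=2: emit ID 'tmp' (now at pos=5)
pos=6: emit ID 'y' (now at pos=7)
pos=8: emit NUM '99' (now at pos=10)
pos=11: enter COMMENT mode (saw '/*')
exit COMMENT mode (now at pos=26)
pos=26: emit NUM '3' (now at pos=27)
pos=28: enter STRING mode
pos=28: ERROR — unterminated string

Answer: 28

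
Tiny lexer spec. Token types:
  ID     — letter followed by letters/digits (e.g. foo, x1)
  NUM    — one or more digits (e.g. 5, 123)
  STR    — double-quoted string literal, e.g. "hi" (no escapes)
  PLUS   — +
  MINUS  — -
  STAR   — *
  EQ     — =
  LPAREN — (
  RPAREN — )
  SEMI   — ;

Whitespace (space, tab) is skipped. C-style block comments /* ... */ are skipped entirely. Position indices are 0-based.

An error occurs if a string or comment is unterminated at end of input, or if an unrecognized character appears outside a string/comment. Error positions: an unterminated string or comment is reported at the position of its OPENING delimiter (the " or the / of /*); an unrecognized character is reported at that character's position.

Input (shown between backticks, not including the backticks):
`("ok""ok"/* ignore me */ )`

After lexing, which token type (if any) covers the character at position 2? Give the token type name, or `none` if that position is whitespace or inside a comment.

Answer: STR

Derivation:
pos=0: emit LPAREN '('
pos=1: enter STRING mode
pos=1: emit STR "ok" (now at pos=5)
pos=5: enter STRING mode
pos=5: emit STR "ok" (now at pos=9)
pos=9: enter COMMENT mode (saw '/*')
exit COMMENT mode (now at pos=24)
pos=25: emit RPAREN ')'
DONE. 4 tokens: [LPAREN, STR, STR, RPAREN]
Position 2: char is 'o' -> STR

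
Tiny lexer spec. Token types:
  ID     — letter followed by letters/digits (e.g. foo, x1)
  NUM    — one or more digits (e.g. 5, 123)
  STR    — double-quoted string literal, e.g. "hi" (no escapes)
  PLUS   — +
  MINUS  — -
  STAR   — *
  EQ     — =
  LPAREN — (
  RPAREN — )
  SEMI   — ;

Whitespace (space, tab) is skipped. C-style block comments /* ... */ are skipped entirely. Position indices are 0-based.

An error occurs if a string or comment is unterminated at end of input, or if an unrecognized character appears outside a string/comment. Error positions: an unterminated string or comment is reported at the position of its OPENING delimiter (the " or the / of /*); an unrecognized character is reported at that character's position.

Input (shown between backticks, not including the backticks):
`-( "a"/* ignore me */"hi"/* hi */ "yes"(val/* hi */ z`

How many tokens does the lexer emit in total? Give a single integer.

Answer: 8

Derivation:
pos=0: emit MINUS '-'
pos=1: emit LPAREN '('
pos=3: enter STRING mode
pos=3: emit STR "a" (now at pos=6)
pos=6: enter COMMENT mode (saw '/*')
exit COMMENT mode (now at pos=21)
pos=21: enter STRING mode
pos=21: emit STR "hi" (now at pos=25)
pos=25: enter COMMENT mode (saw '/*')
exit COMMENT mode (now at pos=33)
pos=34: enter STRING mode
pos=34: emit STR "yes" (now at pos=39)
pos=39: emit LPAREN '('
pos=40: emit ID 'val' (now at pos=43)
pos=43: enter COMMENT mode (saw '/*')
exit COMMENT mode (now at pos=51)
pos=52: emit ID 'z' (now at pos=53)
DONE. 8 tokens: [MINUS, LPAREN, STR, STR, STR, LPAREN, ID, ID]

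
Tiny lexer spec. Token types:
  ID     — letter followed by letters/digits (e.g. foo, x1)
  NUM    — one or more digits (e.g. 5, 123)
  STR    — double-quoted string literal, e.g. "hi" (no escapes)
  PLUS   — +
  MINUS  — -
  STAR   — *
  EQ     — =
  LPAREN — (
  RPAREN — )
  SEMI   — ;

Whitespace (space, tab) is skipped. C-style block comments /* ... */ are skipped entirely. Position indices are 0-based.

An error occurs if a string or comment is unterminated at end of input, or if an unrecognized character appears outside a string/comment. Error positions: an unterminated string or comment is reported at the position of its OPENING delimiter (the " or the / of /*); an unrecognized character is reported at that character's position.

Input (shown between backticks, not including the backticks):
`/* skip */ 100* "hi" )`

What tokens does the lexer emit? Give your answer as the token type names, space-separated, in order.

pos=0: enter COMMENT mode (saw '/*')
exit COMMENT mode (now at pos=10)
pos=11: emit NUM '100' (now at pos=14)
pos=14: emit STAR '*'
pos=16: enter STRING mode
pos=16: emit STR "hi" (now at pos=20)
pos=21: emit RPAREN ')'
DONE. 4 tokens: [NUM, STAR, STR, RPAREN]

Answer: NUM STAR STR RPAREN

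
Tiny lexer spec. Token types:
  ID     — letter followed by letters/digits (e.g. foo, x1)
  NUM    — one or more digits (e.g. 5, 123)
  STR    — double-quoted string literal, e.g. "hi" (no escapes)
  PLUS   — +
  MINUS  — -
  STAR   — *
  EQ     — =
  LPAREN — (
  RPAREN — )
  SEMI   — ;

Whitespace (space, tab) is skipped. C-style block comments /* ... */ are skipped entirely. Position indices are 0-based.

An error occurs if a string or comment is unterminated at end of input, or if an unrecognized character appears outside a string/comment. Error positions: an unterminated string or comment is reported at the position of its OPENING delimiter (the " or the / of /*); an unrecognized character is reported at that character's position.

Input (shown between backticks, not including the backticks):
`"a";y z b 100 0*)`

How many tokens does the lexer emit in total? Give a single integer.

Answer: 9

Derivation:
pos=0: enter STRING mode
pos=0: emit STR "a" (now at pos=3)
pos=3: emit SEMI ';'
pos=4: emit ID 'y' (now at pos=5)
pos=6: emit ID 'z' (now at pos=7)
pos=8: emit ID 'b' (now at pos=9)
pos=10: emit NUM '100' (now at pos=13)
pos=14: emit NUM '0' (now at pos=15)
pos=15: emit STAR '*'
pos=16: emit RPAREN ')'
DONE. 9 tokens: [STR, SEMI, ID, ID, ID, NUM, NUM, STAR, RPAREN]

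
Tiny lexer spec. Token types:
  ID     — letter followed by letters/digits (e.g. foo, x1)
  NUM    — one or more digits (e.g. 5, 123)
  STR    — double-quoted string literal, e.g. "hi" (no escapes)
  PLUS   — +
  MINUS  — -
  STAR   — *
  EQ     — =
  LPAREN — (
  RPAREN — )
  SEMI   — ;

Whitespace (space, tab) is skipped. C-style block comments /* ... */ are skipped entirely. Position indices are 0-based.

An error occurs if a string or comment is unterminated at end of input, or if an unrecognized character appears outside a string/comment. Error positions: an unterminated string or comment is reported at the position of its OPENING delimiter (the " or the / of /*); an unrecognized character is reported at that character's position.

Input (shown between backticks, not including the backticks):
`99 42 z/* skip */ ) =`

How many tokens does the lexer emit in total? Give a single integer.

Answer: 5

Derivation:
pos=0: emit NUM '99' (now at pos=2)
pos=3: emit NUM '42' (now at pos=5)
pos=6: emit ID 'z' (now at pos=7)
pos=7: enter COMMENT mode (saw '/*')
exit COMMENT mode (now at pos=17)
pos=18: emit RPAREN ')'
pos=20: emit EQ '='
DONE. 5 tokens: [NUM, NUM, ID, RPAREN, EQ]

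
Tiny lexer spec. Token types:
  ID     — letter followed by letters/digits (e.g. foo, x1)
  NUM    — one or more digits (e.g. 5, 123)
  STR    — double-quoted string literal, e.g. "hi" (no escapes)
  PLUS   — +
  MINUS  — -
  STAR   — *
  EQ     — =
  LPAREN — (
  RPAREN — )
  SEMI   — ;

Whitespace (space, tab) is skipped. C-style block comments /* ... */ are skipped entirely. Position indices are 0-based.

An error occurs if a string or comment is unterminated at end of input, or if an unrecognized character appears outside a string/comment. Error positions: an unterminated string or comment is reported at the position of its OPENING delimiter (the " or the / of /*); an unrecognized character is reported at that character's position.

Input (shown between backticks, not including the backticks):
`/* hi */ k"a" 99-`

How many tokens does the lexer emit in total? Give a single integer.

pos=0: enter COMMENT mode (saw '/*')
exit COMMENT mode (now at pos=8)
pos=9: emit ID 'k' (now at pos=10)
pos=10: enter STRING mode
pos=10: emit STR "a" (now at pos=13)
pos=14: emit NUM '99' (now at pos=16)
pos=16: emit MINUS '-'
DONE. 4 tokens: [ID, STR, NUM, MINUS]

Answer: 4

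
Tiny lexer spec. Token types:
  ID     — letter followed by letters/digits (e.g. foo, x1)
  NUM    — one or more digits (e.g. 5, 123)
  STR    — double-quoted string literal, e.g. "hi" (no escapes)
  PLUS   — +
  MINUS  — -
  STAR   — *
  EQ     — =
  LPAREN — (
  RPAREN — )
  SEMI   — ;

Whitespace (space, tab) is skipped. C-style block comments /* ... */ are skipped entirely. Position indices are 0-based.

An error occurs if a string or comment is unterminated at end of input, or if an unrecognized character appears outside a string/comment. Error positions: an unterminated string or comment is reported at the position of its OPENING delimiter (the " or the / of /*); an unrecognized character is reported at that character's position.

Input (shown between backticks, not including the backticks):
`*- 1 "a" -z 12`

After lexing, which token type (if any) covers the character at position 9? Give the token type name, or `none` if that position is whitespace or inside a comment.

pos=0: emit STAR '*'
pos=1: emit MINUS '-'
pos=3: emit NUM '1' (now at pos=4)
pos=5: enter STRING mode
pos=5: emit STR "a" (now at pos=8)
pos=9: emit MINUS '-'
pos=10: emit ID 'z' (now at pos=11)
pos=12: emit NUM '12' (now at pos=14)
DONE. 7 tokens: [STAR, MINUS, NUM, STR, MINUS, ID, NUM]
Position 9: char is '-' -> MINUS

Answer: MINUS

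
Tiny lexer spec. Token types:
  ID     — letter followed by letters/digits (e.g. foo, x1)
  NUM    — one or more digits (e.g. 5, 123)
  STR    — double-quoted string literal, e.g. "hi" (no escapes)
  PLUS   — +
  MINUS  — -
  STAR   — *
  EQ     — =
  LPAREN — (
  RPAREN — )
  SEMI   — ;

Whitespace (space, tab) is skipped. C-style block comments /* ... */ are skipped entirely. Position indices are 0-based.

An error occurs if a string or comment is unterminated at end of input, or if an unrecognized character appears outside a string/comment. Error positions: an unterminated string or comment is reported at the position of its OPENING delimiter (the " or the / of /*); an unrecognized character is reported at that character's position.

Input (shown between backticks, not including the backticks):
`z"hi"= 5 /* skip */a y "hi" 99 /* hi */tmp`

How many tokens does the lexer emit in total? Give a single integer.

pos=0: emit ID 'z' (now at pos=1)
pos=1: enter STRING mode
pos=1: emit STR "hi" (now at pos=5)
pos=5: emit EQ '='
pos=7: emit NUM '5' (now at pos=8)
pos=9: enter COMMENT mode (saw '/*')
exit COMMENT mode (now at pos=19)
pos=19: emit ID 'a' (now at pos=20)
pos=21: emit ID 'y' (now at pos=22)
pos=23: enter STRING mode
pos=23: emit STR "hi" (now at pos=27)
pos=28: emit NUM '99' (now at pos=30)
pos=31: enter COMMENT mode (saw '/*')
exit COMMENT mode (now at pos=39)
pos=39: emit ID 'tmp' (now at pos=42)
DONE. 9 tokens: [ID, STR, EQ, NUM, ID, ID, STR, NUM, ID]

Answer: 9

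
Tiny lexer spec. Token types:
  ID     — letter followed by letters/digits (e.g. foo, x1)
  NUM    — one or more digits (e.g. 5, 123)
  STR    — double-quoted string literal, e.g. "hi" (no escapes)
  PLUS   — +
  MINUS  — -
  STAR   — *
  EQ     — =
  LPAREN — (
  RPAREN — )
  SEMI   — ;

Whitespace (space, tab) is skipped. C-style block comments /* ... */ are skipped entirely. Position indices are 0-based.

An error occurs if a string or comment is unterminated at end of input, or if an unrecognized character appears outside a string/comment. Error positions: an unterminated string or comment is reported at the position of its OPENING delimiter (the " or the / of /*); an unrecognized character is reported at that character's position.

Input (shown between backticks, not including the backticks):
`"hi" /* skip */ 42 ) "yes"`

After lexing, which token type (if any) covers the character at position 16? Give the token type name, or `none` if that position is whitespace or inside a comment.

Answer: NUM

Derivation:
pos=0: enter STRING mode
pos=0: emit STR "hi" (now at pos=4)
pos=5: enter COMMENT mode (saw '/*')
exit COMMENT mode (now at pos=15)
pos=16: emit NUM '42' (now at pos=18)
pos=19: emit RPAREN ')'
pos=21: enter STRING mode
pos=21: emit STR "yes" (now at pos=26)
DONE. 4 tokens: [STR, NUM, RPAREN, STR]
Position 16: char is '4' -> NUM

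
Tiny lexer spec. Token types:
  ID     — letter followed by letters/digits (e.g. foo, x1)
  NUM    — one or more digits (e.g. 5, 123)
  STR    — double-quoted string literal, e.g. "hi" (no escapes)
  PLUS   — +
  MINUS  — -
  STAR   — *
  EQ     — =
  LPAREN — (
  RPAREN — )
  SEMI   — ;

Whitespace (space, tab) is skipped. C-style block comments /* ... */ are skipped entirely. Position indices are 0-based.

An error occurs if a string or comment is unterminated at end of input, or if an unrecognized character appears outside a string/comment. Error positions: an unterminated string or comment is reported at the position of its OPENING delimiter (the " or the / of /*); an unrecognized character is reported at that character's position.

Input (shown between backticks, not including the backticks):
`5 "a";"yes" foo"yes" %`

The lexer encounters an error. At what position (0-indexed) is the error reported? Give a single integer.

pos=0: emit NUM '5' (now at pos=1)
pos=2: enter STRING mode
pos=2: emit STR "a" (now at pos=5)
pos=5: emit SEMI ';'
pos=6: enter STRING mode
pos=6: emit STR "yes" (now at pos=11)
pos=12: emit ID 'foo' (now at pos=15)
pos=15: enter STRING mode
pos=15: emit STR "yes" (now at pos=20)
pos=21: ERROR — unrecognized char '%'

Answer: 21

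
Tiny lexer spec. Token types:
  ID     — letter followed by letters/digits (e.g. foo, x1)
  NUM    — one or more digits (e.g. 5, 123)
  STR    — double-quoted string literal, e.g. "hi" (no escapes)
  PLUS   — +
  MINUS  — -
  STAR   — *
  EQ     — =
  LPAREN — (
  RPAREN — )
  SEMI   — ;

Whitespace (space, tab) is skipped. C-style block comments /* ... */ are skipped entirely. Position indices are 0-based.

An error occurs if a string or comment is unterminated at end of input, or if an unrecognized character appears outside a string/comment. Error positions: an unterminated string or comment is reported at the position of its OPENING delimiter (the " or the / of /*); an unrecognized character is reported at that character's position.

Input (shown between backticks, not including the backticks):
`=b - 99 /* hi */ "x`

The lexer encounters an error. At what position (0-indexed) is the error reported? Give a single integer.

Answer: 17

Derivation:
pos=0: emit EQ '='
pos=1: emit ID 'b' (now at pos=2)
pos=3: emit MINUS '-'
pos=5: emit NUM '99' (now at pos=7)
pos=8: enter COMMENT mode (saw '/*')
exit COMMENT mode (now at pos=16)
pos=17: enter STRING mode
pos=17: ERROR — unterminated string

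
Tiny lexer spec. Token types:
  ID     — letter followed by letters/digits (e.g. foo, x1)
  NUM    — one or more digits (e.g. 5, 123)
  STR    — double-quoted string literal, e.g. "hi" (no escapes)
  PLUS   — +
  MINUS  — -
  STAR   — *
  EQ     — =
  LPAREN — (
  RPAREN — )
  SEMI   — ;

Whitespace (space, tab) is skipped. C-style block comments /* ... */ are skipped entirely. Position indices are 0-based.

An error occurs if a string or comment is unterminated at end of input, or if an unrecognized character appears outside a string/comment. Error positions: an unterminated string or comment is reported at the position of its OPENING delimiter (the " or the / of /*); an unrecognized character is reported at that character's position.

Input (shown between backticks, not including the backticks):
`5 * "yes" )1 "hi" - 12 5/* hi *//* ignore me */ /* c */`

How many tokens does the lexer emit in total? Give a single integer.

pos=0: emit NUM '5' (now at pos=1)
pos=2: emit STAR '*'
pos=4: enter STRING mode
pos=4: emit STR "yes" (now at pos=9)
pos=10: emit RPAREN ')'
pos=11: emit NUM '1' (now at pos=12)
pos=13: enter STRING mode
pos=13: emit STR "hi" (now at pos=17)
pos=18: emit MINUS '-'
pos=20: emit NUM '12' (now at pos=22)
pos=23: emit NUM '5' (now at pos=24)
pos=24: enter COMMENT mode (saw '/*')
exit COMMENT mode (now at pos=32)
pos=32: enter COMMENT mode (saw '/*')
exit COMMENT mode (now at pos=47)
pos=48: enter COMMENT mode (saw '/*')
exit COMMENT mode (now at pos=55)
DONE. 9 tokens: [NUM, STAR, STR, RPAREN, NUM, STR, MINUS, NUM, NUM]

Answer: 9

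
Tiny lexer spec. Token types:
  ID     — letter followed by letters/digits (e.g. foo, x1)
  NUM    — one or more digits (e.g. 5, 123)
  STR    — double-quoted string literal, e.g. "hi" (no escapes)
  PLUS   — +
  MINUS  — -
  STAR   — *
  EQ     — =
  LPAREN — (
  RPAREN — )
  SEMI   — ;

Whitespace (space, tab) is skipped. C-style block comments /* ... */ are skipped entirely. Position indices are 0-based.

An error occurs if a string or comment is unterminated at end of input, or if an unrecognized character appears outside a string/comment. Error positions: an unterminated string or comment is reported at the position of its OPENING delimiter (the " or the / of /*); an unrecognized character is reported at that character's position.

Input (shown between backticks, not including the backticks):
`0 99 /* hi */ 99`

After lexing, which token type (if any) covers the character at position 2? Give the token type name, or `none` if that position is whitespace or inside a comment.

Answer: NUM

Derivation:
pos=0: emit NUM '0' (now at pos=1)
pos=2: emit NUM '99' (now at pos=4)
pos=5: enter COMMENT mode (saw '/*')
exit COMMENT mode (now at pos=13)
pos=14: emit NUM '99' (now at pos=16)
DONE. 3 tokens: [NUM, NUM, NUM]
Position 2: char is '9' -> NUM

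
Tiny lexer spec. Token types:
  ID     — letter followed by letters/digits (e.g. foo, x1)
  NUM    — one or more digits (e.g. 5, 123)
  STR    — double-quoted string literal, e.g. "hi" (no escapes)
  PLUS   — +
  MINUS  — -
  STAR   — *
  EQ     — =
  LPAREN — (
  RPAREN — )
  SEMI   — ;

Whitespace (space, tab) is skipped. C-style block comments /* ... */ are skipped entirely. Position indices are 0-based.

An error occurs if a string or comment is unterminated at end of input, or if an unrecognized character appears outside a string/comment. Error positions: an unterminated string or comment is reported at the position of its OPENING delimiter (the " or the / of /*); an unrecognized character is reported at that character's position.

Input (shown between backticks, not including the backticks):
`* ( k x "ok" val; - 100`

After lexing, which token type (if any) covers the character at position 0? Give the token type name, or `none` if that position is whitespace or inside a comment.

Answer: STAR

Derivation:
pos=0: emit STAR '*'
pos=2: emit LPAREN '('
pos=4: emit ID 'k' (now at pos=5)
pos=6: emit ID 'x' (now at pos=7)
pos=8: enter STRING mode
pos=8: emit STR "ok" (now at pos=12)
pos=13: emit ID 'val' (now at pos=16)
pos=16: emit SEMI ';'
pos=18: emit MINUS '-'
pos=20: emit NUM '100' (now at pos=23)
DONE. 9 tokens: [STAR, LPAREN, ID, ID, STR, ID, SEMI, MINUS, NUM]
Position 0: char is '*' -> STAR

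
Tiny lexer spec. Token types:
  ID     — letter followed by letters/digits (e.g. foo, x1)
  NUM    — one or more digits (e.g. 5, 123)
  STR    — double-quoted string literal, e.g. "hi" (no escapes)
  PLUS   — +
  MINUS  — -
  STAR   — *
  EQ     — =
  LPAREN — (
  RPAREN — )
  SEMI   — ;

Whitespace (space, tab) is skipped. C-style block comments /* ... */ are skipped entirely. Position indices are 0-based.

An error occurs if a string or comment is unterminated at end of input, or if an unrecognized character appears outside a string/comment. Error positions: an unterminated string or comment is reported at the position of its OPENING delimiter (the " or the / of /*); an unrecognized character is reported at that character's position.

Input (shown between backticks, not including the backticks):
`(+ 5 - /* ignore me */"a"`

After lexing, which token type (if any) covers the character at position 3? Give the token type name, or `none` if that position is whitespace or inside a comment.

pos=0: emit LPAREN '('
pos=1: emit PLUS '+'
pos=3: emit NUM '5' (now at pos=4)
pos=5: emit MINUS '-'
pos=7: enter COMMENT mode (saw '/*')
exit COMMENT mode (now at pos=22)
pos=22: enter STRING mode
pos=22: emit STR "a" (now at pos=25)
DONE. 5 tokens: [LPAREN, PLUS, NUM, MINUS, STR]
Position 3: char is '5' -> NUM

Answer: NUM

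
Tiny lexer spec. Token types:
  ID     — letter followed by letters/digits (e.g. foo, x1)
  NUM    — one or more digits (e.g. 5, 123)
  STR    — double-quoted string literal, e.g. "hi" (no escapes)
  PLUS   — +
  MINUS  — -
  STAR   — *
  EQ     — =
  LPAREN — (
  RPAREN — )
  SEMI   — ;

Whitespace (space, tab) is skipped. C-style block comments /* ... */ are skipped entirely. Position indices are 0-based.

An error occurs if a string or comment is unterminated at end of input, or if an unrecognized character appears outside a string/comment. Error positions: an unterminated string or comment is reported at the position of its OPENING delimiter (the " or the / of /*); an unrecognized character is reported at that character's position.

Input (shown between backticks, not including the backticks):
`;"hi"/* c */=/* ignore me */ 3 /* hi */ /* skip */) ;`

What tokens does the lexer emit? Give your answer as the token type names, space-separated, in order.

Answer: SEMI STR EQ NUM RPAREN SEMI

Derivation:
pos=0: emit SEMI ';'
pos=1: enter STRING mode
pos=1: emit STR "hi" (now at pos=5)
pos=5: enter COMMENT mode (saw '/*')
exit COMMENT mode (now at pos=12)
pos=12: emit EQ '='
pos=13: enter COMMENT mode (saw '/*')
exit COMMENT mode (now at pos=28)
pos=29: emit NUM '3' (now at pos=30)
pos=31: enter COMMENT mode (saw '/*')
exit COMMENT mode (now at pos=39)
pos=40: enter COMMENT mode (saw '/*')
exit COMMENT mode (now at pos=50)
pos=50: emit RPAREN ')'
pos=52: emit SEMI ';'
DONE. 6 tokens: [SEMI, STR, EQ, NUM, RPAREN, SEMI]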